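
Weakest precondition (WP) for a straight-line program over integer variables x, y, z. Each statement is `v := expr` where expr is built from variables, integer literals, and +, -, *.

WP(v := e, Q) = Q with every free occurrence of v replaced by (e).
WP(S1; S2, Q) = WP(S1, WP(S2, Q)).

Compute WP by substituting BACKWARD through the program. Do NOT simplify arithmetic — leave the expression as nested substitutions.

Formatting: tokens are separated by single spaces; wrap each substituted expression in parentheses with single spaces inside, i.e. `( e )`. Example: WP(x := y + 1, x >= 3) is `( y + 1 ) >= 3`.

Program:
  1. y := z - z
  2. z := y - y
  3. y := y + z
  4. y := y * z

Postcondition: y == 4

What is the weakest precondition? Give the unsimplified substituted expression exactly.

Answer: ( ( ( z - z ) + ( ( z - z ) - ( z - z ) ) ) * ( ( z - z ) - ( z - z ) ) ) == 4

Derivation:
post: y == 4
stmt 4: y := y * z  -- replace 1 occurrence(s) of y with (y * z)
  => ( y * z ) == 4
stmt 3: y := y + z  -- replace 1 occurrence(s) of y with (y + z)
  => ( ( y + z ) * z ) == 4
stmt 2: z := y - y  -- replace 2 occurrence(s) of z with (y - y)
  => ( ( y + ( y - y ) ) * ( y - y ) ) == 4
stmt 1: y := z - z  -- replace 5 occurrence(s) of y with (z - z)
  => ( ( ( z - z ) + ( ( z - z ) - ( z - z ) ) ) * ( ( z - z ) - ( z - z ) ) ) == 4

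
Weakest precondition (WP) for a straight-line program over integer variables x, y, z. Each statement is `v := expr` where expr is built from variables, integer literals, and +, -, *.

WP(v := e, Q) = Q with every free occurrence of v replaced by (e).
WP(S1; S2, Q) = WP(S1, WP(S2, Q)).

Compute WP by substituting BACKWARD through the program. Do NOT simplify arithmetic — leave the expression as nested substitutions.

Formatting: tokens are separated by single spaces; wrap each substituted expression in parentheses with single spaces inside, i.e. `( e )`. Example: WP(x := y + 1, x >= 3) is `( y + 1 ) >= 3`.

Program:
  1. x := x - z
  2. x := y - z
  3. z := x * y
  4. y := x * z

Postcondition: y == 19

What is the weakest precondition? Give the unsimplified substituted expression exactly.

Answer: ( ( y - z ) * ( ( y - z ) * y ) ) == 19

Derivation:
post: y == 19
stmt 4: y := x * z  -- replace 1 occurrence(s) of y with (x * z)
  => ( x * z ) == 19
stmt 3: z := x * y  -- replace 1 occurrence(s) of z with (x * y)
  => ( x * ( x * y ) ) == 19
stmt 2: x := y - z  -- replace 2 occurrence(s) of x with (y - z)
  => ( ( y - z ) * ( ( y - z ) * y ) ) == 19
stmt 1: x := x - z  -- replace 0 occurrence(s) of x with (x - z)
  => ( ( y - z ) * ( ( y - z ) * y ) ) == 19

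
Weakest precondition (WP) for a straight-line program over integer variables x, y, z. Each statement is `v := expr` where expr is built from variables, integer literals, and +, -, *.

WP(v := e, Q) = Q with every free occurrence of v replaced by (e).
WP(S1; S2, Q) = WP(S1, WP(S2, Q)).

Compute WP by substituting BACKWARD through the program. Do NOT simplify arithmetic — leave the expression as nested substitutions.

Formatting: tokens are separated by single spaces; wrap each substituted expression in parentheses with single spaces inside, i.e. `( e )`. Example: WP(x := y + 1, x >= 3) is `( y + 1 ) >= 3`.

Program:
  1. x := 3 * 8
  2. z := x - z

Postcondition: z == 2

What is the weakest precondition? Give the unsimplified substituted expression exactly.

post: z == 2
stmt 2: z := x - z  -- replace 1 occurrence(s) of z with (x - z)
  => ( x - z ) == 2
stmt 1: x := 3 * 8  -- replace 1 occurrence(s) of x with (3 * 8)
  => ( ( 3 * 8 ) - z ) == 2

Answer: ( ( 3 * 8 ) - z ) == 2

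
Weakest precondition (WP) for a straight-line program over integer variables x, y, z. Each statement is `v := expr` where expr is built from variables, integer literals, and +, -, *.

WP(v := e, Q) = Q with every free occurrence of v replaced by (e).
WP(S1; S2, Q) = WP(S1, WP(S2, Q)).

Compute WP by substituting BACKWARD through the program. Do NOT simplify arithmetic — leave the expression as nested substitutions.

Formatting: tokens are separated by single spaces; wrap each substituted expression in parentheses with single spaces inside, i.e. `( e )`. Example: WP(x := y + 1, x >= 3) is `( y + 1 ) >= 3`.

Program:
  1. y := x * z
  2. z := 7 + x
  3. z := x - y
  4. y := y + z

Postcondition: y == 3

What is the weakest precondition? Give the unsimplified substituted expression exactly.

Answer: ( ( x * z ) + ( x - ( x * z ) ) ) == 3

Derivation:
post: y == 3
stmt 4: y := y + z  -- replace 1 occurrence(s) of y with (y + z)
  => ( y + z ) == 3
stmt 3: z := x - y  -- replace 1 occurrence(s) of z with (x - y)
  => ( y + ( x - y ) ) == 3
stmt 2: z := 7 + x  -- replace 0 occurrence(s) of z with (7 + x)
  => ( y + ( x - y ) ) == 3
stmt 1: y := x * z  -- replace 2 occurrence(s) of y with (x * z)
  => ( ( x * z ) + ( x - ( x * z ) ) ) == 3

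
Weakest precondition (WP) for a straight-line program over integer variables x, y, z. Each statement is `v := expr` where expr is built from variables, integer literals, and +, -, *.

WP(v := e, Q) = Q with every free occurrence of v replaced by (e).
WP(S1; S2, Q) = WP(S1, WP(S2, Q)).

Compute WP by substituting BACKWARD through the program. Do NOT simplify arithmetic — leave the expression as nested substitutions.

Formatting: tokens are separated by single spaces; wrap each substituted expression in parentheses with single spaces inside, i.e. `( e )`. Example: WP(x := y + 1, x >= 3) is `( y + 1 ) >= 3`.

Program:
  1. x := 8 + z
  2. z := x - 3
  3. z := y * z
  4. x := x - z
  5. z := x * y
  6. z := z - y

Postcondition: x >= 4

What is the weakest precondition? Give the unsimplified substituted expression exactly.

post: x >= 4
stmt 6: z := z - y  -- replace 0 occurrence(s) of z with (z - y)
  => x >= 4
stmt 5: z := x * y  -- replace 0 occurrence(s) of z with (x * y)
  => x >= 4
stmt 4: x := x - z  -- replace 1 occurrence(s) of x with (x - z)
  => ( x - z ) >= 4
stmt 3: z := y * z  -- replace 1 occurrence(s) of z with (y * z)
  => ( x - ( y * z ) ) >= 4
stmt 2: z := x - 3  -- replace 1 occurrence(s) of z with (x - 3)
  => ( x - ( y * ( x - 3 ) ) ) >= 4
stmt 1: x := 8 + z  -- replace 2 occurrence(s) of x with (8 + z)
  => ( ( 8 + z ) - ( y * ( ( 8 + z ) - 3 ) ) ) >= 4

Answer: ( ( 8 + z ) - ( y * ( ( 8 + z ) - 3 ) ) ) >= 4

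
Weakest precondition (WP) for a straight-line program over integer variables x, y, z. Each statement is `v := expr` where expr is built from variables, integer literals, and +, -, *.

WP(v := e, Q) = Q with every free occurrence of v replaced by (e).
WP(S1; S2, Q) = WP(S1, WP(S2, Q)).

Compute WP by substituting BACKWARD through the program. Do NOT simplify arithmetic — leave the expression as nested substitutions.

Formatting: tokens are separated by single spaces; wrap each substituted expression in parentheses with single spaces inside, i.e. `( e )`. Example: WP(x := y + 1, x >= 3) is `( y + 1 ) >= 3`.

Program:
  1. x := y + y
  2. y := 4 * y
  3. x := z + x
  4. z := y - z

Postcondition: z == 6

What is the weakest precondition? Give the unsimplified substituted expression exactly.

Answer: ( ( 4 * y ) - z ) == 6

Derivation:
post: z == 6
stmt 4: z := y - z  -- replace 1 occurrence(s) of z with (y - z)
  => ( y - z ) == 6
stmt 3: x := z + x  -- replace 0 occurrence(s) of x with (z + x)
  => ( y - z ) == 6
stmt 2: y := 4 * y  -- replace 1 occurrence(s) of y with (4 * y)
  => ( ( 4 * y ) - z ) == 6
stmt 1: x := y + y  -- replace 0 occurrence(s) of x with (y + y)
  => ( ( 4 * y ) - z ) == 6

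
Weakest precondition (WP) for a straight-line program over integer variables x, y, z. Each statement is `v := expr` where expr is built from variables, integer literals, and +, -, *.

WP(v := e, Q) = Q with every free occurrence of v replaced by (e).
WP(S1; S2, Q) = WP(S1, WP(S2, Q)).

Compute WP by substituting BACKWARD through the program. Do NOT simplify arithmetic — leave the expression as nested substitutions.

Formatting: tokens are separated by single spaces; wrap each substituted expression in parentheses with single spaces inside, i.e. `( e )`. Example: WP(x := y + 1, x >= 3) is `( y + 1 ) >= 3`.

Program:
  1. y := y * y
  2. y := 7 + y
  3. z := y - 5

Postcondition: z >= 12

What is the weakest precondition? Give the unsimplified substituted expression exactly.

Answer: ( ( 7 + ( y * y ) ) - 5 ) >= 12

Derivation:
post: z >= 12
stmt 3: z := y - 5  -- replace 1 occurrence(s) of z with (y - 5)
  => ( y - 5 ) >= 12
stmt 2: y := 7 + y  -- replace 1 occurrence(s) of y with (7 + y)
  => ( ( 7 + y ) - 5 ) >= 12
stmt 1: y := y * y  -- replace 1 occurrence(s) of y with (y * y)
  => ( ( 7 + ( y * y ) ) - 5 ) >= 12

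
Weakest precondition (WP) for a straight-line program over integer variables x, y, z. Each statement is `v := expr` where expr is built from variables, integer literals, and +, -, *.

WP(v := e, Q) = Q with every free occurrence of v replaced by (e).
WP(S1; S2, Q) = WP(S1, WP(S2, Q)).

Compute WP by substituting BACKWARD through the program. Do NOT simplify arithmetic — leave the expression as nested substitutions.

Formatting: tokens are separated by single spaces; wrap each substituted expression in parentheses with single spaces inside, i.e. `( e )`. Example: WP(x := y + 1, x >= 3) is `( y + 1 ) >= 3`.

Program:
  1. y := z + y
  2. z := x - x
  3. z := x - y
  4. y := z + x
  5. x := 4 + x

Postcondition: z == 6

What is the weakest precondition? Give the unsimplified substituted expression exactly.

Answer: ( x - ( z + y ) ) == 6

Derivation:
post: z == 6
stmt 5: x := 4 + x  -- replace 0 occurrence(s) of x with (4 + x)
  => z == 6
stmt 4: y := z + x  -- replace 0 occurrence(s) of y with (z + x)
  => z == 6
stmt 3: z := x - y  -- replace 1 occurrence(s) of z with (x - y)
  => ( x - y ) == 6
stmt 2: z := x - x  -- replace 0 occurrence(s) of z with (x - x)
  => ( x - y ) == 6
stmt 1: y := z + y  -- replace 1 occurrence(s) of y with (z + y)
  => ( x - ( z + y ) ) == 6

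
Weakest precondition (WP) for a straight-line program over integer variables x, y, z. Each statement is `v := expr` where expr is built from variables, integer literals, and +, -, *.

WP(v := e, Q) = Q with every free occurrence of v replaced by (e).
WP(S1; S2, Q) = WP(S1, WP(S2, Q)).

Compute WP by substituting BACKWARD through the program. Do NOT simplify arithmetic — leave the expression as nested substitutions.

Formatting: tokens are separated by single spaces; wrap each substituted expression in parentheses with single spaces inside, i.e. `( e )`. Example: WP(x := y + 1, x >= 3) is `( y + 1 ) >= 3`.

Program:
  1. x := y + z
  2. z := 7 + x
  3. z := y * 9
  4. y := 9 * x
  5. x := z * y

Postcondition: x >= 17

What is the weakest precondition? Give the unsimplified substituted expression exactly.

post: x >= 17
stmt 5: x := z * y  -- replace 1 occurrence(s) of x with (z * y)
  => ( z * y ) >= 17
stmt 4: y := 9 * x  -- replace 1 occurrence(s) of y with (9 * x)
  => ( z * ( 9 * x ) ) >= 17
stmt 3: z := y * 9  -- replace 1 occurrence(s) of z with (y * 9)
  => ( ( y * 9 ) * ( 9 * x ) ) >= 17
stmt 2: z := 7 + x  -- replace 0 occurrence(s) of z with (7 + x)
  => ( ( y * 9 ) * ( 9 * x ) ) >= 17
stmt 1: x := y + z  -- replace 1 occurrence(s) of x with (y + z)
  => ( ( y * 9 ) * ( 9 * ( y + z ) ) ) >= 17

Answer: ( ( y * 9 ) * ( 9 * ( y + z ) ) ) >= 17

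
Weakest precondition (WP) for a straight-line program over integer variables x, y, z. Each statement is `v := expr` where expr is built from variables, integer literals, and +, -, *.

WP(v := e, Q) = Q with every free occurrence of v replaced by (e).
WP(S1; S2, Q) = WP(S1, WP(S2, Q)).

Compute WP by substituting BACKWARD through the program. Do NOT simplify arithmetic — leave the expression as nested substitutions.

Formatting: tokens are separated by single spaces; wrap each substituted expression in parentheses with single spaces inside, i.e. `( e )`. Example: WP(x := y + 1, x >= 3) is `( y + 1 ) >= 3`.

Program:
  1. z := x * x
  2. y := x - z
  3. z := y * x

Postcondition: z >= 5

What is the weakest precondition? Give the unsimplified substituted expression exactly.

post: z >= 5
stmt 3: z := y * x  -- replace 1 occurrence(s) of z with (y * x)
  => ( y * x ) >= 5
stmt 2: y := x - z  -- replace 1 occurrence(s) of y with (x - z)
  => ( ( x - z ) * x ) >= 5
stmt 1: z := x * x  -- replace 1 occurrence(s) of z with (x * x)
  => ( ( x - ( x * x ) ) * x ) >= 5

Answer: ( ( x - ( x * x ) ) * x ) >= 5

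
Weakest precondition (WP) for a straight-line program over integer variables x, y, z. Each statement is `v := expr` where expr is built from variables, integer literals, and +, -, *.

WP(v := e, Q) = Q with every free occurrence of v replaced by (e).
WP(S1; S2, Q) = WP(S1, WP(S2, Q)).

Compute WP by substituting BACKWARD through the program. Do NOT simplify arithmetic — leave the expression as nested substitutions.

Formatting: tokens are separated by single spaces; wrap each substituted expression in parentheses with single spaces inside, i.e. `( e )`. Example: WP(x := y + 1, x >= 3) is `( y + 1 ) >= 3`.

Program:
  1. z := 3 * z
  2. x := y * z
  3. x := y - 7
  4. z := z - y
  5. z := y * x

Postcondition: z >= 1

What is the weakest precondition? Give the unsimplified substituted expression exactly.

post: z >= 1
stmt 5: z := y * x  -- replace 1 occurrence(s) of z with (y * x)
  => ( y * x ) >= 1
stmt 4: z := z - y  -- replace 0 occurrence(s) of z with (z - y)
  => ( y * x ) >= 1
stmt 3: x := y - 7  -- replace 1 occurrence(s) of x with (y - 7)
  => ( y * ( y - 7 ) ) >= 1
stmt 2: x := y * z  -- replace 0 occurrence(s) of x with (y * z)
  => ( y * ( y - 7 ) ) >= 1
stmt 1: z := 3 * z  -- replace 0 occurrence(s) of z with (3 * z)
  => ( y * ( y - 7 ) ) >= 1

Answer: ( y * ( y - 7 ) ) >= 1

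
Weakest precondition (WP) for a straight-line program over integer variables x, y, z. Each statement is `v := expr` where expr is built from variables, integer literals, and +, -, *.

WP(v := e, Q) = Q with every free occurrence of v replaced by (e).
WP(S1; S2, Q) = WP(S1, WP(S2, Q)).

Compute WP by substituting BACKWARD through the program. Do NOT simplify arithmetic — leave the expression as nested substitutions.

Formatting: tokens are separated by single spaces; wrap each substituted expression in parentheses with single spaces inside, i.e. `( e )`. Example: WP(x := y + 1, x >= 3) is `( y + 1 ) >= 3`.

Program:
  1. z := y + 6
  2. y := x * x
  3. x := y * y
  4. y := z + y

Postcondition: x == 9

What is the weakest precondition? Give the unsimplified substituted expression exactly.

Answer: ( ( x * x ) * ( x * x ) ) == 9

Derivation:
post: x == 9
stmt 4: y := z + y  -- replace 0 occurrence(s) of y with (z + y)
  => x == 9
stmt 3: x := y * y  -- replace 1 occurrence(s) of x with (y * y)
  => ( y * y ) == 9
stmt 2: y := x * x  -- replace 2 occurrence(s) of y with (x * x)
  => ( ( x * x ) * ( x * x ) ) == 9
stmt 1: z := y + 6  -- replace 0 occurrence(s) of z with (y + 6)
  => ( ( x * x ) * ( x * x ) ) == 9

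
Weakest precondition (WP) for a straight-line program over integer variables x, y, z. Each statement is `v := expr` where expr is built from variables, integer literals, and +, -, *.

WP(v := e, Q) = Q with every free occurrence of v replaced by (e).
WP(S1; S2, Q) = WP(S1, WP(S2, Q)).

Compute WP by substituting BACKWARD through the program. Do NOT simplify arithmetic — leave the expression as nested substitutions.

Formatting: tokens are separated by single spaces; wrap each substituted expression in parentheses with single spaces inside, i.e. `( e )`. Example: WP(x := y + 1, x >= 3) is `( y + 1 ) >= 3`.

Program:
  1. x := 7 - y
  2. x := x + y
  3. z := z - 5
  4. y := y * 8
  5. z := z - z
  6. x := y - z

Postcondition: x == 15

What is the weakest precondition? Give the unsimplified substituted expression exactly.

Answer: ( ( y * 8 ) - ( ( z - 5 ) - ( z - 5 ) ) ) == 15

Derivation:
post: x == 15
stmt 6: x := y - z  -- replace 1 occurrence(s) of x with (y - z)
  => ( y - z ) == 15
stmt 5: z := z - z  -- replace 1 occurrence(s) of z with (z - z)
  => ( y - ( z - z ) ) == 15
stmt 4: y := y * 8  -- replace 1 occurrence(s) of y with (y * 8)
  => ( ( y * 8 ) - ( z - z ) ) == 15
stmt 3: z := z - 5  -- replace 2 occurrence(s) of z with (z - 5)
  => ( ( y * 8 ) - ( ( z - 5 ) - ( z - 5 ) ) ) == 15
stmt 2: x := x + y  -- replace 0 occurrence(s) of x with (x + y)
  => ( ( y * 8 ) - ( ( z - 5 ) - ( z - 5 ) ) ) == 15
stmt 1: x := 7 - y  -- replace 0 occurrence(s) of x with (7 - y)
  => ( ( y * 8 ) - ( ( z - 5 ) - ( z - 5 ) ) ) == 15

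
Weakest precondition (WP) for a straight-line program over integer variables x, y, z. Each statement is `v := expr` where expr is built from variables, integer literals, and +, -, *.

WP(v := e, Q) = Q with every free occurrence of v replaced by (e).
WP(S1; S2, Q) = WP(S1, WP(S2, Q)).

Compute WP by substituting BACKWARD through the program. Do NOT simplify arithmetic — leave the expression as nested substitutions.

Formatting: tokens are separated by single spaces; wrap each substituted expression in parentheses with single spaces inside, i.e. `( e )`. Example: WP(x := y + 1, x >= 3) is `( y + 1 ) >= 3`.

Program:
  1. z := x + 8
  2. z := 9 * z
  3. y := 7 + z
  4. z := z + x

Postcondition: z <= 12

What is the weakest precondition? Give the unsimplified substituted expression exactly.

post: z <= 12
stmt 4: z := z + x  -- replace 1 occurrence(s) of z with (z + x)
  => ( z + x ) <= 12
stmt 3: y := 7 + z  -- replace 0 occurrence(s) of y with (7 + z)
  => ( z + x ) <= 12
stmt 2: z := 9 * z  -- replace 1 occurrence(s) of z with (9 * z)
  => ( ( 9 * z ) + x ) <= 12
stmt 1: z := x + 8  -- replace 1 occurrence(s) of z with (x + 8)
  => ( ( 9 * ( x + 8 ) ) + x ) <= 12

Answer: ( ( 9 * ( x + 8 ) ) + x ) <= 12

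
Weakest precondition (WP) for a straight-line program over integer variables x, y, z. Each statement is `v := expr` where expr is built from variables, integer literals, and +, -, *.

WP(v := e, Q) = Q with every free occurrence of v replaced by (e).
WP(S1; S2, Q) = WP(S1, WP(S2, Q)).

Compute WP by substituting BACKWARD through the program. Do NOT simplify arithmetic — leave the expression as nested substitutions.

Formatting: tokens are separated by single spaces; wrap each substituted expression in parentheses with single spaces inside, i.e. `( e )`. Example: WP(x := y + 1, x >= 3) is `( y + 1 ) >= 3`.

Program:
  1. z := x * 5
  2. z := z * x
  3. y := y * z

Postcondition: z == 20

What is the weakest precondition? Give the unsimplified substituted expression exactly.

post: z == 20
stmt 3: y := y * z  -- replace 0 occurrence(s) of y with (y * z)
  => z == 20
stmt 2: z := z * x  -- replace 1 occurrence(s) of z with (z * x)
  => ( z * x ) == 20
stmt 1: z := x * 5  -- replace 1 occurrence(s) of z with (x * 5)
  => ( ( x * 5 ) * x ) == 20

Answer: ( ( x * 5 ) * x ) == 20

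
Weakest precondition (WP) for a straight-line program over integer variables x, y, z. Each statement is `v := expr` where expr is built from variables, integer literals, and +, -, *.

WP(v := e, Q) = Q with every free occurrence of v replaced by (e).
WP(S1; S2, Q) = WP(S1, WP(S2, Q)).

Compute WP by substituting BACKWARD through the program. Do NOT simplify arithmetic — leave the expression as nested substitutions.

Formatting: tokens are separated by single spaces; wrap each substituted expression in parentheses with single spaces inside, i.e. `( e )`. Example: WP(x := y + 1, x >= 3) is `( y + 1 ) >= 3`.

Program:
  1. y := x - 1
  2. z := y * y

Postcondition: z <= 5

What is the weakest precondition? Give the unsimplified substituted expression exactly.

Answer: ( ( x - 1 ) * ( x - 1 ) ) <= 5

Derivation:
post: z <= 5
stmt 2: z := y * y  -- replace 1 occurrence(s) of z with (y * y)
  => ( y * y ) <= 5
stmt 1: y := x - 1  -- replace 2 occurrence(s) of y with (x - 1)
  => ( ( x - 1 ) * ( x - 1 ) ) <= 5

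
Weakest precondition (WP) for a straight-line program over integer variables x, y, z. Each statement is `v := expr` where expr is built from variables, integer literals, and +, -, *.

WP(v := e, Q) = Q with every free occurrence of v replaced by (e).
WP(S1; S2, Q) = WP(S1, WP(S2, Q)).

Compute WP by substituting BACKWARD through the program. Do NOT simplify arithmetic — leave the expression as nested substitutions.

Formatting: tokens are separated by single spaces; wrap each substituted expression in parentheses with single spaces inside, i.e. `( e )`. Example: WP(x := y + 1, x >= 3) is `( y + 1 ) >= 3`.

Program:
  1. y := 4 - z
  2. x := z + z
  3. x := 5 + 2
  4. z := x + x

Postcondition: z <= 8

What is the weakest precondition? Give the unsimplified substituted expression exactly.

post: z <= 8
stmt 4: z := x + x  -- replace 1 occurrence(s) of z with (x + x)
  => ( x + x ) <= 8
stmt 3: x := 5 + 2  -- replace 2 occurrence(s) of x with (5 + 2)
  => ( ( 5 + 2 ) + ( 5 + 2 ) ) <= 8
stmt 2: x := z + z  -- replace 0 occurrence(s) of x with (z + z)
  => ( ( 5 + 2 ) + ( 5 + 2 ) ) <= 8
stmt 1: y := 4 - z  -- replace 0 occurrence(s) of y with (4 - z)
  => ( ( 5 + 2 ) + ( 5 + 2 ) ) <= 8

Answer: ( ( 5 + 2 ) + ( 5 + 2 ) ) <= 8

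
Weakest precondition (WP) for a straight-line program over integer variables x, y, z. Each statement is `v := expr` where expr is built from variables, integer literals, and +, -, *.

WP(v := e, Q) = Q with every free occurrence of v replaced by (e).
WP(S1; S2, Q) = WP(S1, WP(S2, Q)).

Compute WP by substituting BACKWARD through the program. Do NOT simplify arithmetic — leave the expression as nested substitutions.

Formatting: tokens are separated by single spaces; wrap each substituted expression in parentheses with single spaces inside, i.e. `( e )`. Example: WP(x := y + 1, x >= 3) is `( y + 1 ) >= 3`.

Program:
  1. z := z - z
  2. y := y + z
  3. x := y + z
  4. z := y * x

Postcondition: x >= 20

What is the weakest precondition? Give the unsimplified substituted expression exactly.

Answer: ( ( y + ( z - z ) ) + ( z - z ) ) >= 20

Derivation:
post: x >= 20
stmt 4: z := y * x  -- replace 0 occurrence(s) of z with (y * x)
  => x >= 20
stmt 3: x := y + z  -- replace 1 occurrence(s) of x with (y + z)
  => ( y + z ) >= 20
stmt 2: y := y + z  -- replace 1 occurrence(s) of y with (y + z)
  => ( ( y + z ) + z ) >= 20
stmt 1: z := z - z  -- replace 2 occurrence(s) of z with (z - z)
  => ( ( y + ( z - z ) ) + ( z - z ) ) >= 20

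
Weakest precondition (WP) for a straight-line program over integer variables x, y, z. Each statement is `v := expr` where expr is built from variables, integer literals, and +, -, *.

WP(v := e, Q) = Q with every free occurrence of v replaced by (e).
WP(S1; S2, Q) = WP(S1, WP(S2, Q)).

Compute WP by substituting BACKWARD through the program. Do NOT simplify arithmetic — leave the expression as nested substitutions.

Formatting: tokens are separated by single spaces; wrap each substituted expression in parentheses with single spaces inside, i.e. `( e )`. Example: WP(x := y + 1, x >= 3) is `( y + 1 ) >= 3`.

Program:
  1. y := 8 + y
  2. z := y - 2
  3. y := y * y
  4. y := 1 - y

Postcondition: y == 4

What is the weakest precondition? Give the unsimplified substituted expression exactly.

post: y == 4
stmt 4: y := 1 - y  -- replace 1 occurrence(s) of y with (1 - y)
  => ( 1 - y ) == 4
stmt 3: y := y * y  -- replace 1 occurrence(s) of y with (y * y)
  => ( 1 - ( y * y ) ) == 4
stmt 2: z := y - 2  -- replace 0 occurrence(s) of z with (y - 2)
  => ( 1 - ( y * y ) ) == 4
stmt 1: y := 8 + y  -- replace 2 occurrence(s) of y with (8 + y)
  => ( 1 - ( ( 8 + y ) * ( 8 + y ) ) ) == 4

Answer: ( 1 - ( ( 8 + y ) * ( 8 + y ) ) ) == 4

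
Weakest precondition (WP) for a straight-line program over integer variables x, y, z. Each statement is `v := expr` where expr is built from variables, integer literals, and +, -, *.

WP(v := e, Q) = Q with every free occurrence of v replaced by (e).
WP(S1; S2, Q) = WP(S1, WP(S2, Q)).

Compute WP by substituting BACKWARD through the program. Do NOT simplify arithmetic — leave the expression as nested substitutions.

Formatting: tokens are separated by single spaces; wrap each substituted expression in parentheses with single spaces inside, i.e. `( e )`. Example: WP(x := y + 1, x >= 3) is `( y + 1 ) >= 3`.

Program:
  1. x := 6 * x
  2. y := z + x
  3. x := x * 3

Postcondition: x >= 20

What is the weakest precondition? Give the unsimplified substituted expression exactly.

post: x >= 20
stmt 3: x := x * 3  -- replace 1 occurrence(s) of x with (x * 3)
  => ( x * 3 ) >= 20
stmt 2: y := z + x  -- replace 0 occurrence(s) of y with (z + x)
  => ( x * 3 ) >= 20
stmt 1: x := 6 * x  -- replace 1 occurrence(s) of x with (6 * x)
  => ( ( 6 * x ) * 3 ) >= 20

Answer: ( ( 6 * x ) * 3 ) >= 20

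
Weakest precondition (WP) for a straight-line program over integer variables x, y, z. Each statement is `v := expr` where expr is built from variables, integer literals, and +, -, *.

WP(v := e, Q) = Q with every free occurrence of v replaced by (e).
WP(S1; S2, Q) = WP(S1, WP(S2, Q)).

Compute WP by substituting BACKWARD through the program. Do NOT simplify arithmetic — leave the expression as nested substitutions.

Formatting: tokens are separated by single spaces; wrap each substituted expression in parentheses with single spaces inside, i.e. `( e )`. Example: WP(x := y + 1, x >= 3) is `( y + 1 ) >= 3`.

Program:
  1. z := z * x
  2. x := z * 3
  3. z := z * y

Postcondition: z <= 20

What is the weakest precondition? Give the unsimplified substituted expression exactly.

post: z <= 20
stmt 3: z := z * y  -- replace 1 occurrence(s) of z with (z * y)
  => ( z * y ) <= 20
stmt 2: x := z * 3  -- replace 0 occurrence(s) of x with (z * 3)
  => ( z * y ) <= 20
stmt 1: z := z * x  -- replace 1 occurrence(s) of z with (z * x)
  => ( ( z * x ) * y ) <= 20

Answer: ( ( z * x ) * y ) <= 20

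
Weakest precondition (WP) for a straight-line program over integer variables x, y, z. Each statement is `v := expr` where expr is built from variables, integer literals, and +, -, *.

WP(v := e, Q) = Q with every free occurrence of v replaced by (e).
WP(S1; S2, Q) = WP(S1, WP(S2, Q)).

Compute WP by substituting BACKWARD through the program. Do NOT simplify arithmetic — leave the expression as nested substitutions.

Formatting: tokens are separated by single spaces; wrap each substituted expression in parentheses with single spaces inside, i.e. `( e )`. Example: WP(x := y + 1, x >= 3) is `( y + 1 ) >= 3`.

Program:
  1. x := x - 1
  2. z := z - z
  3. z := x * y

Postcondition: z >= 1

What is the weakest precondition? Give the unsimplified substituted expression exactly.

post: z >= 1
stmt 3: z := x * y  -- replace 1 occurrence(s) of z with (x * y)
  => ( x * y ) >= 1
stmt 2: z := z - z  -- replace 0 occurrence(s) of z with (z - z)
  => ( x * y ) >= 1
stmt 1: x := x - 1  -- replace 1 occurrence(s) of x with (x - 1)
  => ( ( x - 1 ) * y ) >= 1

Answer: ( ( x - 1 ) * y ) >= 1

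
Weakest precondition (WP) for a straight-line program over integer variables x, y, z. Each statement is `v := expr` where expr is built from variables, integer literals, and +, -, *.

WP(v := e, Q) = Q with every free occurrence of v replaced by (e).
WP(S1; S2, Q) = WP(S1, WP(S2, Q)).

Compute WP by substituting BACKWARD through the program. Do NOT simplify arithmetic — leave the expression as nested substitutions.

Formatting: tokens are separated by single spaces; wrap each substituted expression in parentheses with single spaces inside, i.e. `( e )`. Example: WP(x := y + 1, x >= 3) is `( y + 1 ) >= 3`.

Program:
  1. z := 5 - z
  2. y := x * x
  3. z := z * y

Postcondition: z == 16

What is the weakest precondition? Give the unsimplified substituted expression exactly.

Answer: ( ( 5 - z ) * ( x * x ) ) == 16

Derivation:
post: z == 16
stmt 3: z := z * y  -- replace 1 occurrence(s) of z with (z * y)
  => ( z * y ) == 16
stmt 2: y := x * x  -- replace 1 occurrence(s) of y with (x * x)
  => ( z * ( x * x ) ) == 16
stmt 1: z := 5 - z  -- replace 1 occurrence(s) of z with (5 - z)
  => ( ( 5 - z ) * ( x * x ) ) == 16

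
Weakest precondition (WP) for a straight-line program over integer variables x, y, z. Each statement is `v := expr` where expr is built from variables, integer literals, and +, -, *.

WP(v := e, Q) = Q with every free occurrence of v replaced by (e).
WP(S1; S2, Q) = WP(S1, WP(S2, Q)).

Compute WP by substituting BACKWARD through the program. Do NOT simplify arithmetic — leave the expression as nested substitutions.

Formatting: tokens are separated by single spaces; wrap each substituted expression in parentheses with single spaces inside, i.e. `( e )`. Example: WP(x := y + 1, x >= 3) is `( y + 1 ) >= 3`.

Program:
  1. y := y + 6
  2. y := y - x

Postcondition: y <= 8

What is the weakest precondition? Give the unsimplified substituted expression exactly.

post: y <= 8
stmt 2: y := y - x  -- replace 1 occurrence(s) of y with (y - x)
  => ( y - x ) <= 8
stmt 1: y := y + 6  -- replace 1 occurrence(s) of y with (y + 6)
  => ( ( y + 6 ) - x ) <= 8

Answer: ( ( y + 6 ) - x ) <= 8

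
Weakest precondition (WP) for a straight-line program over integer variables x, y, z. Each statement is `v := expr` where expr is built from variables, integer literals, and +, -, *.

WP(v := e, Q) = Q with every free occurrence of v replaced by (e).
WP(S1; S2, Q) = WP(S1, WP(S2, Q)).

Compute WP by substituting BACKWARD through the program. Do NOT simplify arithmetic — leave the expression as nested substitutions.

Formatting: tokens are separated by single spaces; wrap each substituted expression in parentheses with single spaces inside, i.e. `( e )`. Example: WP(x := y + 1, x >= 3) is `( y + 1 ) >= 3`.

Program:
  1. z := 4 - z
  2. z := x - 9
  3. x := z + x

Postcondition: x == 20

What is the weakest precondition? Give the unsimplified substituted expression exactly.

post: x == 20
stmt 3: x := z + x  -- replace 1 occurrence(s) of x with (z + x)
  => ( z + x ) == 20
stmt 2: z := x - 9  -- replace 1 occurrence(s) of z with (x - 9)
  => ( ( x - 9 ) + x ) == 20
stmt 1: z := 4 - z  -- replace 0 occurrence(s) of z with (4 - z)
  => ( ( x - 9 ) + x ) == 20

Answer: ( ( x - 9 ) + x ) == 20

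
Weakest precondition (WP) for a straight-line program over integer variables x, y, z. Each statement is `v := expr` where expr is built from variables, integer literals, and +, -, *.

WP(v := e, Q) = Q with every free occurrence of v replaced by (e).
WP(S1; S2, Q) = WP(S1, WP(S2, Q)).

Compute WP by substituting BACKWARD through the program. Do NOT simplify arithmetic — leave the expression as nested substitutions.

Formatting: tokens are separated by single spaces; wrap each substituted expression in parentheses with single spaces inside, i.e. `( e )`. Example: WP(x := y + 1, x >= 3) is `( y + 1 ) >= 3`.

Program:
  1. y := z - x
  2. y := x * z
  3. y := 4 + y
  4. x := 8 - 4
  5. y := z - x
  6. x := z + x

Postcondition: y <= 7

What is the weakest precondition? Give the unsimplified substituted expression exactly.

post: y <= 7
stmt 6: x := z + x  -- replace 0 occurrence(s) of x with (z + x)
  => y <= 7
stmt 5: y := z - x  -- replace 1 occurrence(s) of y with (z - x)
  => ( z - x ) <= 7
stmt 4: x := 8 - 4  -- replace 1 occurrence(s) of x with (8 - 4)
  => ( z - ( 8 - 4 ) ) <= 7
stmt 3: y := 4 + y  -- replace 0 occurrence(s) of y with (4 + y)
  => ( z - ( 8 - 4 ) ) <= 7
stmt 2: y := x * z  -- replace 0 occurrence(s) of y with (x * z)
  => ( z - ( 8 - 4 ) ) <= 7
stmt 1: y := z - x  -- replace 0 occurrence(s) of y with (z - x)
  => ( z - ( 8 - 4 ) ) <= 7

Answer: ( z - ( 8 - 4 ) ) <= 7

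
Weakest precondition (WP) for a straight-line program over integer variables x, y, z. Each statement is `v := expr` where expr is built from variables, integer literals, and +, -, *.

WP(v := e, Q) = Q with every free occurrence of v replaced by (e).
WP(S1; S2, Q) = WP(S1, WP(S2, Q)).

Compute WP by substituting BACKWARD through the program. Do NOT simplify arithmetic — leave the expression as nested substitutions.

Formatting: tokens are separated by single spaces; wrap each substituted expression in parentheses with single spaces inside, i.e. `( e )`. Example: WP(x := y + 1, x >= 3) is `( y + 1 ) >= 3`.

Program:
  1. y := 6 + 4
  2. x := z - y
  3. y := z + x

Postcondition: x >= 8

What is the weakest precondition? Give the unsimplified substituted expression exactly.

post: x >= 8
stmt 3: y := z + x  -- replace 0 occurrence(s) of y with (z + x)
  => x >= 8
stmt 2: x := z - y  -- replace 1 occurrence(s) of x with (z - y)
  => ( z - y ) >= 8
stmt 1: y := 6 + 4  -- replace 1 occurrence(s) of y with (6 + 4)
  => ( z - ( 6 + 4 ) ) >= 8

Answer: ( z - ( 6 + 4 ) ) >= 8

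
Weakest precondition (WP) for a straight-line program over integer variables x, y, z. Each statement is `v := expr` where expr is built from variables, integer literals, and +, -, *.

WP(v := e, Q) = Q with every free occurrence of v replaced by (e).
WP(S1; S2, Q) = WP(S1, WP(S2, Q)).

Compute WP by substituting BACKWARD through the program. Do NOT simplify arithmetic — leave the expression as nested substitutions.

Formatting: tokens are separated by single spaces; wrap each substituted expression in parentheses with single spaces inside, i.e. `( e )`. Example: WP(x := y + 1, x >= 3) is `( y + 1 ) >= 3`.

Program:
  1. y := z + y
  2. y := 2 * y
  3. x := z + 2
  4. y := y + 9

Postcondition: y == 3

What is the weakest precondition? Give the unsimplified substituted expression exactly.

Answer: ( ( 2 * ( z + y ) ) + 9 ) == 3

Derivation:
post: y == 3
stmt 4: y := y + 9  -- replace 1 occurrence(s) of y with (y + 9)
  => ( y + 9 ) == 3
stmt 3: x := z + 2  -- replace 0 occurrence(s) of x with (z + 2)
  => ( y + 9 ) == 3
stmt 2: y := 2 * y  -- replace 1 occurrence(s) of y with (2 * y)
  => ( ( 2 * y ) + 9 ) == 3
stmt 1: y := z + y  -- replace 1 occurrence(s) of y with (z + y)
  => ( ( 2 * ( z + y ) ) + 9 ) == 3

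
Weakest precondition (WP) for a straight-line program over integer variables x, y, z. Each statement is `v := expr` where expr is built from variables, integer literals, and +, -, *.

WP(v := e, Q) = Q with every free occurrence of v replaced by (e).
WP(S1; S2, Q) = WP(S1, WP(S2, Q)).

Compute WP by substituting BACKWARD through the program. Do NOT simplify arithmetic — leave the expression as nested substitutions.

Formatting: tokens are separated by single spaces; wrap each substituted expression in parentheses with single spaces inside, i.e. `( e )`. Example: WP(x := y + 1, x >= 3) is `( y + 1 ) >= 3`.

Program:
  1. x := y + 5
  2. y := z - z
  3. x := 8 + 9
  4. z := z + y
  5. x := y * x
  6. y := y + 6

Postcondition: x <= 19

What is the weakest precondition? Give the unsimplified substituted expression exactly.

post: x <= 19
stmt 6: y := y + 6  -- replace 0 occurrence(s) of y with (y + 6)
  => x <= 19
stmt 5: x := y * x  -- replace 1 occurrence(s) of x with (y * x)
  => ( y * x ) <= 19
stmt 4: z := z + y  -- replace 0 occurrence(s) of z with (z + y)
  => ( y * x ) <= 19
stmt 3: x := 8 + 9  -- replace 1 occurrence(s) of x with (8 + 9)
  => ( y * ( 8 + 9 ) ) <= 19
stmt 2: y := z - z  -- replace 1 occurrence(s) of y with (z - z)
  => ( ( z - z ) * ( 8 + 9 ) ) <= 19
stmt 1: x := y + 5  -- replace 0 occurrence(s) of x with (y + 5)
  => ( ( z - z ) * ( 8 + 9 ) ) <= 19

Answer: ( ( z - z ) * ( 8 + 9 ) ) <= 19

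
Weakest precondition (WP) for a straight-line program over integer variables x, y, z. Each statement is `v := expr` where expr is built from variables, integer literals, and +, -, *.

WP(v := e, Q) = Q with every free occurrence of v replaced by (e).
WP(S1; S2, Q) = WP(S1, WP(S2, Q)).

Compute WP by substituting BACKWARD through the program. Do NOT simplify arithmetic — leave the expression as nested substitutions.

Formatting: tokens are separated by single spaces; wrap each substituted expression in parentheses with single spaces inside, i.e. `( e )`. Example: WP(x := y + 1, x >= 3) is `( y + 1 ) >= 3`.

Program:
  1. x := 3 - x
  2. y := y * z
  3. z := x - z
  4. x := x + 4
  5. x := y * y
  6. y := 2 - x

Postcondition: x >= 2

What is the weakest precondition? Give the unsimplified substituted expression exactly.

Answer: ( ( y * z ) * ( y * z ) ) >= 2

Derivation:
post: x >= 2
stmt 6: y := 2 - x  -- replace 0 occurrence(s) of y with (2 - x)
  => x >= 2
stmt 5: x := y * y  -- replace 1 occurrence(s) of x with (y * y)
  => ( y * y ) >= 2
stmt 4: x := x + 4  -- replace 0 occurrence(s) of x with (x + 4)
  => ( y * y ) >= 2
stmt 3: z := x - z  -- replace 0 occurrence(s) of z with (x - z)
  => ( y * y ) >= 2
stmt 2: y := y * z  -- replace 2 occurrence(s) of y with (y * z)
  => ( ( y * z ) * ( y * z ) ) >= 2
stmt 1: x := 3 - x  -- replace 0 occurrence(s) of x with (3 - x)
  => ( ( y * z ) * ( y * z ) ) >= 2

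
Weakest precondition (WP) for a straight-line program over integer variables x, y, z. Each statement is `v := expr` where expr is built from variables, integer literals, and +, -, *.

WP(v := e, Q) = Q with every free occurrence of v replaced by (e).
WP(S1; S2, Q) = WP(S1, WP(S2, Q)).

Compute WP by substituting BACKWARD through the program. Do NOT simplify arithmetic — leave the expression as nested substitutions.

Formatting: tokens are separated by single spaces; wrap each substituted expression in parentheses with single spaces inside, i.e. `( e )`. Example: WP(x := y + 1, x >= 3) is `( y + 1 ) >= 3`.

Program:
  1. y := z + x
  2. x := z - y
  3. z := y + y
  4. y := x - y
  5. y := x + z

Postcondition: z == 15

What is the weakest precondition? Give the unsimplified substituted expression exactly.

Answer: ( ( z + x ) + ( z + x ) ) == 15

Derivation:
post: z == 15
stmt 5: y := x + z  -- replace 0 occurrence(s) of y with (x + z)
  => z == 15
stmt 4: y := x - y  -- replace 0 occurrence(s) of y with (x - y)
  => z == 15
stmt 3: z := y + y  -- replace 1 occurrence(s) of z with (y + y)
  => ( y + y ) == 15
stmt 2: x := z - y  -- replace 0 occurrence(s) of x with (z - y)
  => ( y + y ) == 15
stmt 1: y := z + x  -- replace 2 occurrence(s) of y with (z + x)
  => ( ( z + x ) + ( z + x ) ) == 15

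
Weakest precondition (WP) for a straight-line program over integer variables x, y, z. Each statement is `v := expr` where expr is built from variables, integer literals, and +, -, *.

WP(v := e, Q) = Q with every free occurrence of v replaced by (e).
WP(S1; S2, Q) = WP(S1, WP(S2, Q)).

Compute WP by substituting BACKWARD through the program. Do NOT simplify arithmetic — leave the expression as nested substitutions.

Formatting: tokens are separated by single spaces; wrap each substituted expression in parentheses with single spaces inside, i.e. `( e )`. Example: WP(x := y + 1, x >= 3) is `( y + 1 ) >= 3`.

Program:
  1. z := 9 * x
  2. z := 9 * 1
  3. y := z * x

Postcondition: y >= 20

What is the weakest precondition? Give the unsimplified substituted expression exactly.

post: y >= 20
stmt 3: y := z * x  -- replace 1 occurrence(s) of y with (z * x)
  => ( z * x ) >= 20
stmt 2: z := 9 * 1  -- replace 1 occurrence(s) of z with (9 * 1)
  => ( ( 9 * 1 ) * x ) >= 20
stmt 1: z := 9 * x  -- replace 0 occurrence(s) of z with (9 * x)
  => ( ( 9 * 1 ) * x ) >= 20

Answer: ( ( 9 * 1 ) * x ) >= 20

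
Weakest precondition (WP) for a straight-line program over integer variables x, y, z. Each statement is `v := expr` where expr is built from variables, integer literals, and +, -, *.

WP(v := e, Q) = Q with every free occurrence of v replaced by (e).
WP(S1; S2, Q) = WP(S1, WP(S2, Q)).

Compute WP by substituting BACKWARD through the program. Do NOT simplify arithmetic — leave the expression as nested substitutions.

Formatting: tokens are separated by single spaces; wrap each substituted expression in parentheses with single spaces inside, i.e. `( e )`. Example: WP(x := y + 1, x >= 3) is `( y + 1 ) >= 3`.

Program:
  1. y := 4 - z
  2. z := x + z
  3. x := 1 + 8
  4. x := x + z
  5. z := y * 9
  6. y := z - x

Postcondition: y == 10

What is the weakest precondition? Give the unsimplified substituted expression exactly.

post: y == 10
stmt 6: y := z - x  -- replace 1 occurrence(s) of y with (z - x)
  => ( z - x ) == 10
stmt 5: z := y * 9  -- replace 1 occurrence(s) of z with (y * 9)
  => ( ( y * 9 ) - x ) == 10
stmt 4: x := x + z  -- replace 1 occurrence(s) of x with (x + z)
  => ( ( y * 9 ) - ( x + z ) ) == 10
stmt 3: x := 1 + 8  -- replace 1 occurrence(s) of x with (1 + 8)
  => ( ( y * 9 ) - ( ( 1 + 8 ) + z ) ) == 10
stmt 2: z := x + z  -- replace 1 occurrence(s) of z with (x + z)
  => ( ( y * 9 ) - ( ( 1 + 8 ) + ( x + z ) ) ) == 10
stmt 1: y := 4 - z  -- replace 1 occurrence(s) of y with (4 - z)
  => ( ( ( 4 - z ) * 9 ) - ( ( 1 + 8 ) + ( x + z ) ) ) == 10

Answer: ( ( ( 4 - z ) * 9 ) - ( ( 1 + 8 ) + ( x + z ) ) ) == 10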